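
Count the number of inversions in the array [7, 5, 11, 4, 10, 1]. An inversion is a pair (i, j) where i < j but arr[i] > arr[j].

Finding inversions in [7, 5, 11, 4, 10, 1]:

(0, 1): arr[0]=7 > arr[1]=5
(0, 3): arr[0]=7 > arr[3]=4
(0, 5): arr[0]=7 > arr[5]=1
(1, 3): arr[1]=5 > arr[3]=4
(1, 5): arr[1]=5 > arr[5]=1
(2, 3): arr[2]=11 > arr[3]=4
(2, 4): arr[2]=11 > arr[4]=10
(2, 5): arr[2]=11 > arr[5]=1
(3, 5): arr[3]=4 > arr[5]=1
(4, 5): arr[4]=10 > arr[5]=1

Total inversions: 10

The array has 10 inversion(s): (0,1), (0,3), (0,5), (1,3), (1,5), (2,3), (2,4), (2,5), (3,5), (4,5). Each pair (i,j) satisfies i < j and arr[i] > arr[j].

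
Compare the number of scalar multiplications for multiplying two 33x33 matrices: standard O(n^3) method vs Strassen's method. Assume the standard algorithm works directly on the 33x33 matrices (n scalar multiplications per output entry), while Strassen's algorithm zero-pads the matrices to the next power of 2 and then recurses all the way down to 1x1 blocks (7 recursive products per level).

Matrix multiplication for 33x33 matrices:

Strassen's algorithm requires power-of-2 dimensions. Pad 33x33 to 64x64 (next power of 2).

Standard algorithm: 33^3 = 35937 multiplications
Strassen's algorithm: 7^(log2(64)) = 7^6 = 117649 multiplications
Difference: 35937 - 117649 = -81712 (Strassen uses MORE here due to padding overhead — for small or just-over-power-of-2 n, padding can outweigh the per-level savings)

Standard: 35937 multiplications (33^3). Strassen: 117649 multiplications (7^6, after padding to 64x64). Strassen reduces 8 recursive multiplications to 7 at each level.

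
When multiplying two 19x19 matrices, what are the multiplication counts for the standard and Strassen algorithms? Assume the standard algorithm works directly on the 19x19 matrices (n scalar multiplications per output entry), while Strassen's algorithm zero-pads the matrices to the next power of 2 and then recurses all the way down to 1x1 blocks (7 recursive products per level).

Matrix multiplication for 19x19 matrices:

Strassen's algorithm requires power-of-2 dimensions. Pad 19x19 to 32x32 (next power of 2).

Standard algorithm: 19^3 = 6859 multiplications
Strassen's algorithm: 7^(log2(32)) = 7^5 = 16807 multiplications
Difference: 6859 - 16807 = -9948 (Strassen uses MORE here due to padding overhead — for small or just-over-power-of-2 n, padding can outweigh the per-level savings)

Standard: 6859 multiplications (19^3). Strassen: 16807 multiplications (7^5, after padding to 32x32). Strassen reduces 8 recursive multiplications to 7 at each level.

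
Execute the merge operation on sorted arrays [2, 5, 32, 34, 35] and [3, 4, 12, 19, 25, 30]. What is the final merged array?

Merging process:

Compare 2 vs 3: take 2 from left. Merged: [2]
Compare 5 vs 3: take 3 from right. Merged: [2, 3]
Compare 5 vs 4: take 4 from right. Merged: [2, 3, 4]
Compare 5 vs 12: take 5 from left. Merged: [2, 3, 4, 5]
Compare 32 vs 12: take 12 from right. Merged: [2, 3, 4, 5, 12]
Compare 32 vs 19: take 19 from right. Merged: [2, 3, 4, 5, 12, 19]
Compare 32 vs 25: take 25 from right. Merged: [2, 3, 4, 5, 12, 19, 25]
Compare 32 vs 30: take 30 from right. Merged: [2, 3, 4, 5, 12, 19, 25, 30]
Append remaining from left: [32, 34, 35]. Merged: [2, 3, 4, 5, 12, 19, 25, 30, 32, 34, 35]

Final merged array: [2, 3, 4, 5, 12, 19, 25, 30, 32, 34, 35]
Total comparisons: 8

The merged array is [2, 3, 4, 5, 12, 19, 25, 30, 32, 34, 35], requiring 8 comparisons. The merge step runs in O(n) time where n is the total number of elements.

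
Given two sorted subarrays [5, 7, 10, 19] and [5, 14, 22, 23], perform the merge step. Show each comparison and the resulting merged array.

Merging process:

Compare 5 vs 5: take 5 from left. Merged: [5]
Compare 7 vs 5: take 5 from right. Merged: [5, 5]
Compare 7 vs 14: take 7 from left. Merged: [5, 5, 7]
Compare 10 vs 14: take 10 from left. Merged: [5, 5, 7, 10]
Compare 19 vs 14: take 14 from right. Merged: [5, 5, 7, 10, 14]
Compare 19 vs 22: take 19 from left. Merged: [5, 5, 7, 10, 14, 19]
Append remaining from right: [22, 23]. Merged: [5, 5, 7, 10, 14, 19, 22, 23]

Final merged array: [5, 5, 7, 10, 14, 19, 22, 23]
Total comparisons: 6

The merged array is [5, 5, 7, 10, 14, 19, 22, 23], requiring 6 comparisons. The merge step runs in O(n) time where n is the total number of elements.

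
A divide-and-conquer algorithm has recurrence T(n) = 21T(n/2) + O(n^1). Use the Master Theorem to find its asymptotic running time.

Master Theorem for T(n) = 21T(n/2) + O(n^1):

a = 21, b = 2, c = 1
log_b(a) = log_2(21) = 4.3923

Case 1: c = 1 < log_2(21) = 4.3923
T(n) = O(n^(log_2 21))

For T(n) = 21T(n/2) + O(n^1): log_2(21) = 4.3923. This is Case 1 of the Master Theorem (c < log_b(a), work dominated by leaves), giving O(n^(log_2 21)).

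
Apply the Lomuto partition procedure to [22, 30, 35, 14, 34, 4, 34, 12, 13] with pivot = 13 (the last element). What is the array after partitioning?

Lomuto partition with pivot = 13:

Initial array: [22, 30, 35, 14, 34, 4, 34, 12, 13]

arr[0]=22 > 13: no swap
arr[1]=30 > 13: no swap
arr[2]=35 > 13: no swap
arr[3]=14 > 13: no swap
arr[4]=34 > 13: no swap
arr[5]=4 <= 13: swap with position 0, array becomes [4, 30, 35, 14, 34, 22, 34, 12, 13]
arr[6]=34 > 13: no swap
arr[7]=12 <= 13: swap with position 1, array becomes [4, 12, 35, 14, 34, 22, 34, 30, 13]

Place pivot at position 2: [4, 12, 13, 14, 34, 22, 34, 30, 35]
Pivot position: 2

After partitioning with pivot 13, the array becomes [4, 12, 13, 14, 34, 22, 34, 30, 35]. The pivot is placed at index 2. All elements to the left of the pivot are <= 13, and all elements to the right are > 13.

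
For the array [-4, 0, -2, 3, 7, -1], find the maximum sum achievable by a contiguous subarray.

Using Kadane's algorithm on [-4, 0, -2, 3, 7, -1]:

Scanning through the array:
Position 1 (value 0): max_ending_here = 0, max_so_far = 0
Position 2 (value -2): max_ending_here = -2, max_so_far = 0
Position 3 (value 3): max_ending_here = 3, max_so_far = 3
Position 4 (value 7): max_ending_here = 10, max_so_far = 10
Position 5 (value -1): max_ending_here = 9, max_so_far = 10

Maximum subarray: [3, 7]
Maximum sum: 10

The maximum subarray is [3, 7] with sum 10. This subarray runs from index 3 to index 4.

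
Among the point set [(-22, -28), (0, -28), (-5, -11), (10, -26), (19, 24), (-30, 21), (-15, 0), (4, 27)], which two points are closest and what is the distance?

Computing all pairwise distances among 8 points:

d((-22, -28), (0, -28)) = 22.0
d((-22, -28), (-5, -11)) = 24.0416
d((-22, -28), (10, -26)) = 32.0624
d((-22, -28), (19, 24)) = 66.2193
d((-22, -28), (-30, 21)) = 49.6488
d((-22, -28), (-15, 0)) = 28.8617
d((-22, -28), (4, 27)) = 60.8358
d((0, -28), (-5, -11)) = 17.72
d((0, -28), (10, -26)) = 10.198 <-- minimum
d((0, -28), (19, 24)) = 55.3624
d((0, -28), (-30, 21)) = 57.4543
d((0, -28), (-15, 0)) = 31.7648
d((0, -28), (4, 27)) = 55.1453
d((-5, -11), (10, -26)) = 21.2132
d((-5, -11), (19, 24)) = 42.4382
d((-5, -11), (-30, 21)) = 40.6079
d((-5, -11), (-15, 0)) = 14.8661
d((-5, -11), (4, 27)) = 39.0512
d((10, -26), (19, 24)) = 50.8035
d((10, -26), (-30, 21)) = 61.7171
d((10, -26), (-15, 0)) = 36.0694
d((10, -26), (4, 27)) = 53.3385
d((19, 24), (-30, 21)) = 49.0918
d((19, 24), (-15, 0)) = 41.6173
d((19, 24), (4, 27)) = 15.2971
d((-30, 21), (-15, 0)) = 25.807
d((-30, 21), (4, 27)) = 34.5254
d((-15, 0), (4, 27)) = 33.0151

Closest pair: (0, -28) and (10, -26) with distance 10.198

The closest pair is (0, -28) and (10, -26) with Euclidean distance 10.198. For 8 points, brute-force pairwise comparison is shown above. For large n, the divide-and-conquer algorithm (sort by x, recurse on halves, check the dividing strip) achieves O(n log n).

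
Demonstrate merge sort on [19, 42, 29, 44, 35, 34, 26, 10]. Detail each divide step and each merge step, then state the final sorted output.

Merge sort trace:

Split: [19, 42, 29, 44, 35, 34, 26, 10] -> [19, 42, 29, 44] and [35, 34, 26, 10]
  Split: [19, 42, 29, 44] -> [19, 42] and [29, 44]
    Split: [19, 42] -> [19] and [42]
    Merge: [19] + [42] -> [19, 42]
    Split: [29, 44] -> [29] and [44]
    Merge: [29] + [44] -> [29, 44]
  Merge: [19, 42] + [29, 44] -> [19, 29, 42, 44]
  Split: [35, 34, 26, 10] -> [35, 34] and [26, 10]
    Split: [35, 34] -> [35] and [34]
    Merge: [35] + [34] -> [34, 35]
    Split: [26, 10] -> [26] and [10]
    Merge: [26] + [10] -> [10, 26]
  Merge: [34, 35] + [10, 26] -> [10, 26, 34, 35]
Merge: [19, 29, 42, 44] + [10, 26, 34, 35] -> [10, 19, 26, 29, 34, 35, 42, 44]

Final sorted array: [10, 19, 26, 29, 34, 35, 42, 44]

The merge sort proceeds by recursively splitting the array and merging sorted halves.
After all merges, the sorted array is [10, 19, 26, 29, 34, 35, 42, 44].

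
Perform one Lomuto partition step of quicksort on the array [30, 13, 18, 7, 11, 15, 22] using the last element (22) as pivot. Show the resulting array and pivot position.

Lomuto partition with pivot = 22:

Initial array: [30, 13, 18, 7, 11, 15, 22]

arr[0]=30 > 22: no swap
arr[1]=13 <= 22: swap with position 0, array becomes [13, 30, 18, 7, 11, 15, 22]
arr[2]=18 <= 22: swap with position 1, array becomes [13, 18, 30, 7, 11, 15, 22]
arr[3]=7 <= 22: swap with position 2, array becomes [13, 18, 7, 30, 11, 15, 22]
arr[4]=11 <= 22: swap with position 3, array becomes [13, 18, 7, 11, 30, 15, 22]
arr[5]=15 <= 22: swap with position 4, array becomes [13, 18, 7, 11, 15, 30, 22]

Place pivot at position 5: [13, 18, 7, 11, 15, 22, 30]
Pivot position: 5

After partitioning with pivot 22, the array becomes [13, 18, 7, 11, 15, 22, 30]. The pivot is placed at index 5. All elements to the left of the pivot are <= 22, and all elements to the right are > 22.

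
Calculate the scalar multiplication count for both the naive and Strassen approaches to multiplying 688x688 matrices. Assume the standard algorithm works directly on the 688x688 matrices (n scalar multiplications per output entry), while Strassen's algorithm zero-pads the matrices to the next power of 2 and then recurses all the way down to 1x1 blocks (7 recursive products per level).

Matrix multiplication for 688x688 matrices:

Strassen's algorithm requires power-of-2 dimensions. Pad 688x688 to 1024x1024 (next power of 2).

Standard algorithm: 688^3 = 325660672 multiplications
Strassen's algorithm: 7^(log2(1024)) = 7^10 = 282475249 multiplications
Savings: 325660672 - 282475249 = 43185423 multiplications

Standard: 325660672 multiplications (688^3). Strassen: 282475249 multiplications (7^10, after padding to 1024x1024). Strassen reduces 8 recursive multiplications to 7 at each level.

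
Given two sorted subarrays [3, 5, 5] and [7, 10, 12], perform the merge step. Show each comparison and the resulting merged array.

Merging process:

Compare 3 vs 7: take 3 from left. Merged: [3]
Compare 5 vs 7: take 5 from left. Merged: [3, 5]
Compare 5 vs 7: take 5 from left. Merged: [3, 5, 5]
Append remaining from right: [7, 10, 12]. Merged: [3, 5, 5, 7, 10, 12]

Final merged array: [3, 5, 5, 7, 10, 12]
Total comparisons: 3

The merged array is [3, 5, 5, 7, 10, 12], requiring 3 comparisons. The merge step runs in O(n) time where n is the total number of elements.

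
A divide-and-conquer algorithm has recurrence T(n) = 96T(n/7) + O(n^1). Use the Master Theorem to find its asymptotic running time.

Master Theorem for T(n) = 96T(n/7) + O(n^1):

a = 96, b = 7, c = 1
log_b(a) = log_7(96) = 2.3456

Case 1: c = 1 < log_7(96) = 2.3456
T(n) = O(n^(log_7 96))

For T(n) = 96T(n/7) + O(n^1): log_7(96) = 2.3456. This is Case 1 of the Master Theorem (c < log_b(a), work dominated by leaves), giving O(n^(log_7 96)).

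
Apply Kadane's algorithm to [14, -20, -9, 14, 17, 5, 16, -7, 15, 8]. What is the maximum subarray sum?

Using Kadane's algorithm on [14, -20, -9, 14, 17, 5, 16, -7, 15, 8]:

Scanning through the array:
Position 1 (value -20): max_ending_here = -6, max_so_far = 14
Position 2 (value -9): max_ending_here = -9, max_so_far = 14
Position 3 (value 14): max_ending_here = 14, max_so_far = 14
Position 4 (value 17): max_ending_here = 31, max_so_far = 31
Position 5 (value 5): max_ending_here = 36, max_so_far = 36
Position 6 (value 16): max_ending_here = 52, max_so_far = 52
Position 7 (value -7): max_ending_here = 45, max_so_far = 52
Position 8 (value 15): max_ending_here = 60, max_so_far = 60
Position 9 (value 8): max_ending_here = 68, max_so_far = 68

Maximum subarray: [14, 17, 5, 16, -7, 15, 8]
Maximum sum: 68

The maximum subarray is [14, 17, 5, 16, -7, 15, 8] with sum 68. This subarray runs from index 3 to index 9.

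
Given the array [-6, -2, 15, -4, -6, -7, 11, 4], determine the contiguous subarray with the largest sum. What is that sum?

Using Kadane's algorithm on [-6, -2, 15, -4, -6, -7, 11, 4]:

Scanning through the array:
Position 1 (value -2): max_ending_here = -2, max_so_far = -2
Position 2 (value 15): max_ending_here = 15, max_so_far = 15
Position 3 (value -4): max_ending_here = 11, max_so_far = 15
Position 4 (value -6): max_ending_here = 5, max_so_far = 15
Position 5 (value -7): max_ending_here = -2, max_so_far = 15
Position 6 (value 11): max_ending_here = 11, max_so_far = 15
Position 7 (value 4): max_ending_here = 15, max_so_far = 15

Maximum subarray: [15]
Maximum sum: 15

The maximum subarray is [15] with sum 15. This subarray runs from index 2 to index 2.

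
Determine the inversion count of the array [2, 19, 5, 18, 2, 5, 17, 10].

Finding inversions in [2, 19, 5, 18, 2, 5, 17, 10]:

(1, 2): arr[1]=19 > arr[2]=5
(1, 3): arr[1]=19 > arr[3]=18
(1, 4): arr[1]=19 > arr[4]=2
(1, 5): arr[1]=19 > arr[5]=5
(1, 6): arr[1]=19 > arr[6]=17
(1, 7): arr[1]=19 > arr[7]=10
(2, 4): arr[2]=5 > arr[4]=2
(3, 4): arr[3]=18 > arr[4]=2
(3, 5): arr[3]=18 > arr[5]=5
(3, 6): arr[3]=18 > arr[6]=17
(3, 7): arr[3]=18 > arr[7]=10
(6, 7): arr[6]=17 > arr[7]=10

Total inversions: 12

The array has 12 inversion(s): (1,2), (1,3), (1,4), (1,5), (1,6), (1,7), (2,4), (3,4), (3,5), (3,6), (3,7), (6,7). Each pair (i,j) satisfies i < j and arr[i] > arr[j].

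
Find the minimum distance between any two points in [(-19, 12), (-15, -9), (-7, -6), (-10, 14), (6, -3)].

Computing all pairwise distances among 5 points:

d((-19, 12), (-15, -9)) = 21.3776
d((-19, 12), (-7, -6)) = 21.6333
d((-19, 12), (-10, 14)) = 9.2195
d((-19, 12), (6, -3)) = 29.1548
d((-15, -9), (-7, -6)) = 8.544 <-- minimum
d((-15, -9), (-10, 14)) = 23.5372
d((-15, -9), (6, -3)) = 21.8403
d((-7, -6), (-10, 14)) = 20.2237
d((-7, -6), (6, -3)) = 13.3417
d((-10, 14), (6, -3)) = 23.3452

Closest pair: (-15, -9) and (-7, -6) with distance 8.544

The closest pair is (-15, -9) and (-7, -6) with Euclidean distance 8.544. For 5 points, brute-force pairwise comparison is shown above. For large n, the divide-and-conquer algorithm (sort by x, recurse on halves, check the dividing strip) achieves O(n log n).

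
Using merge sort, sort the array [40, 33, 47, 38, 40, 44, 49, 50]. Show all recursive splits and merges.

Merge sort trace:

Split: [40, 33, 47, 38, 40, 44, 49, 50] -> [40, 33, 47, 38] and [40, 44, 49, 50]
  Split: [40, 33, 47, 38] -> [40, 33] and [47, 38]
    Split: [40, 33] -> [40] and [33]
    Merge: [40] + [33] -> [33, 40]
    Split: [47, 38] -> [47] and [38]
    Merge: [47] + [38] -> [38, 47]
  Merge: [33, 40] + [38, 47] -> [33, 38, 40, 47]
  Split: [40, 44, 49, 50] -> [40, 44] and [49, 50]
    Split: [40, 44] -> [40] and [44]
    Merge: [40] + [44] -> [40, 44]
    Split: [49, 50] -> [49] and [50]
    Merge: [49] + [50] -> [49, 50]
  Merge: [40, 44] + [49, 50] -> [40, 44, 49, 50]
Merge: [33, 38, 40, 47] + [40, 44, 49, 50] -> [33, 38, 40, 40, 44, 47, 49, 50]

Final sorted array: [33, 38, 40, 40, 44, 47, 49, 50]

The merge sort proceeds by recursively splitting the array and merging sorted halves.
After all merges, the sorted array is [33, 38, 40, 40, 44, 47, 49, 50].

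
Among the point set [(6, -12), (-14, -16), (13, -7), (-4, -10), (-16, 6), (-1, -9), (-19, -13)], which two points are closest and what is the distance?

Computing all pairwise distances among 7 points:

d((6, -12), (-14, -16)) = 20.3961
d((6, -12), (13, -7)) = 8.6023
d((6, -12), (-4, -10)) = 10.198
d((6, -12), (-16, 6)) = 28.4253
d((6, -12), (-1, -9)) = 7.6158
d((6, -12), (-19, -13)) = 25.02
d((-14, -16), (13, -7)) = 28.4605
d((-14, -16), (-4, -10)) = 11.6619
d((-14, -16), (-16, 6)) = 22.0907
d((-14, -16), (-1, -9)) = 14.7648
d((-14, -16), (-19, -13)) = 5.831
d((13, -7), (-4, -10)) = 17.2627
d((13, -7), (-16, 6)) = 31.7805
d((13, -7), (-1, -9)) = 14.1421
d((13, -7), (-19, -13)) = 32.5576
d((-4, -10), (-16, 6)) = 20.0
d((-4, -10), (-1, -9)) = 3.1623 <-- minimum
d((-4, -10), (-19, -13)) = 15.2971
d((-16, 6), (-1, -9)) = 21.2132
d((-16, 6), (-19, -13)) = 19.2354
d((-1, -9), (-19, -13)) = 18.4391

Closest pair: (-4, -10) and (-1, -9) with distance 3.1623

The closest pair is (-4, -10) and (-1, -9) with Euclidean distance 3.1623. For 7 points, brute-force pairwise comparison is shown above. For large n, the divide-and-conquer algorithm (sort by x, recurse on halves, check the dividing strip) achieves O(n log n).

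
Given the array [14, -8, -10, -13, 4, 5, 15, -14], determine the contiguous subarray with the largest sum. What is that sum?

Using Kadane's algorithm on [14, -8, -10, -13, 4, 5, 15, -14]:

Scanning through the array:
Position 1 (value -8): max_ending_here = 6, max_so_far = 14
Position 2 (value -10): max_ending_here = -4, max_so_far = 14
Position 3 (value -13): max_ending_here = -13, max_so_far = 14
Position 4 (value 4): max_ending_here = 4, max_so_far = 14
Position 5 (value 5): max_ending_here = 9, max_so_far = 14
Position 6 (value 15): max_ending_here = 24, max_so_far = 24
Position 7 (value -14): max_ending_here = 10, max_so_far = 24

Maximum subarray: [4, 5, 15]
Maximum sum: 24

The maximum subarray is [4, 5, 15] with sum 24. This subarray runs from index 4 to index 6.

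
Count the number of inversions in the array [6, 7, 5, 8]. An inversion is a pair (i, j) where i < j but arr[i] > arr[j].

Finding inversions in [6, 7, 5, 8]:

(0, 2): arr[0]=6 > arr[2]=5
(1, 2): arr[1]=7 > arr[2]=5

Total inversions: 2

The array has 2 inversion(s): (0,2), (1,2). Each pair (i,j) satisfies i < j and arr[i] > arr[j].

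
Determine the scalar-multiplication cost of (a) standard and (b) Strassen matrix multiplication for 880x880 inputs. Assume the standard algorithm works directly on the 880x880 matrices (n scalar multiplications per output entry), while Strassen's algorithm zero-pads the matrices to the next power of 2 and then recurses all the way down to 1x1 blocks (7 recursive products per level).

Matrix multiplication for 880x880 matrices:

Strassen's algorithm requires power-of-2 dimensions. Pad 880x880 to 1024x1024 (next power of 2).

Standard algorithm: 880^3 = 681472000 multiplications
Strassen's algorithm: 7^(log2(1024)) = 7^10 = 282475249 multiplications
Savings: 681472000 - 282475249 = 398996751 multiplications

Standard: 681472000 multiplications (880^3). Strassen: 282475249 multiplications (7^10, after padding to 1024x1024). Strassen reduces 8 recursive multiplications to 7 at each level.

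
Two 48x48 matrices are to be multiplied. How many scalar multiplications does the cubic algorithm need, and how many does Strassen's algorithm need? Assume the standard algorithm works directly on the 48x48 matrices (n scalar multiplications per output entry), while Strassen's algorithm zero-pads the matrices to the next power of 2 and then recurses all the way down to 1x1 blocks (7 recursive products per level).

Matrix multiplication for 48x48 matrices:

Strassen's algorithm requires power-of-2 dimensions. Pad 48x48 to 64x64 (next power of 2).

Standard algorithm: 48^3 = 110592 multiplications
Strassen's algorithm: 7^(log2(64)) = 7^6 = 117649 multiplications
Difference: 110592 - 117649 = -7057 (Strassen uses MORE here due to padding overhead — for small or just-over-power-of-2 n, padding can outweigh the per-level savings)

Standard: 110592 multiplications (48^3). Strassen: 117649 multiplications (7^6, after padding to 64x64). Strassen reduces 8 recursive multiplications to 7 at each level.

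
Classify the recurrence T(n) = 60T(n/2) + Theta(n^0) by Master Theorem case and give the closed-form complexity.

Master Theorem for T(n) = 60T(n/2) + O(n^0):

a = 60, b = 2, c = 0
log_b(a) = log_2(60) = 5.9069

Case 1: c = 0 < log_2(60) = 5.9069
T(n) = O(n^(log_2 60))

For T(n) = 60T(n/2) + O(n^0): log_2(60) = 5.9069. This is Case 1 of the Master Theorem (c < log_b(a), work dominated by leaves), giving O(n^(log_2 60)).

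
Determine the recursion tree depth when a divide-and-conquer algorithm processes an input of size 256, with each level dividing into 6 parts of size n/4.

For divide and conquer with division factor 4:

Problem sizes at each level:
Level 0: 256
Level 1: 64
Level 2: 16
Level 3: 4
Level 4: 1

The root is level 0 and the size-1 base case is level 4 (the tree spans levels 0 through 4, i.e. 5 levels counting the root), so the depth is the number of divisions: log_4(256) = 4

The recursion tree depth is log_4(256) = 4. At each level, the problem size is divided by 4, so it takes 4 divisions to reduce to a base case of size 1. The algorithm makes 6 recursive calls at each level.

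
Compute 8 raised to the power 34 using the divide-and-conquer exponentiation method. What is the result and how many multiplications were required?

Computing 8^34 by squaring (build up from 8^1; each line after the first costs one multiplication):

8^1 = 8
8^2 = (8^1)^2 = 8^2 = 64
8^4 = (8^2)^2 = 64^2 = 4096
8^8 = (8^4)^2 = 4096^2 = 16777216
8^16 = (8^8)^2 = 16777216^2 = 281474976710656
8^17 = 8 * 8^16 = 8 * 281474976710656 = 2251799813685248
8^34 = (8^17)^2 = 2251799813685248^2 = 5070602400912917605986812821504

Result: 5070602400912917605986812821504
Multiplications needed: 6 (6 lines after 8^1)

8^34 = 5070602400912917605986812821504. Using exponentiation by squaring, this requires 6 multiplications. The key idea: if the exponent is even, square the half-power; if odd, multiply by the base once.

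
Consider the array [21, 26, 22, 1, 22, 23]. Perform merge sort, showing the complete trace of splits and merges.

Merge sort trace:

Split: [21, 26, 22, 1, 22, 23] -> [21, 26, 22] and [1, 22, 23]
  Split: [21, 26, 22] -> [21] and [26, 22]
    Split: [26, 22] -> [26] and [22]
    Merge: [26] + [22] -> [22, 26]
  Merge: [21] + [22, 26] -> [21, 22, 26]
  Split: [1, 22, 23] -> [1] and [22, 23]
    Split: [22, 23] -> [22] and [23]
    Merge: [22] + [23] -> [22, 23]
  Merge: [1] + [22, 23] -> [1, 22, 23]
Merge: [21, 22, 26] + [1, 22, 23] -> [1, 21, 22, 22, 23, 26]

Final sorted array: [1, 21, 22, 22, 23, 26]

The merge sort proceeds by recursively splitting the array and merging sorted halves.
After all merges, the sorted array is [1, 21, 22, 22, 23, 26].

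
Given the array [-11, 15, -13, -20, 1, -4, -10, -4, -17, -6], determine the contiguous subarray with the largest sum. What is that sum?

Using Kadane's algorithm on [-11, 15, -13, -20, 1, -4, -10, -4, -17, -6]:

Scanning through the array:
Position 1 (value 15): max_ending_here = 15, max_so_far = 15
Position 2 (value -13): max_ending_here = 2, max_so_far = 15
Position 3 (value -20): max_ending_here = -18, max_so_far = 15
Position 4 (value 1): max_ending_here = 1, max_so_far = 15
Position 5 (value -4): max_ending_here = -3, max_so_far = 15
Position 6 (value -10): max_ending_here = -10, max_so_far = 15
Position 7 (value -4): max_ending_here = -4, max_so_far = 15
Position 8 (value -17): max_ending_here = -17, max_so_far = 15
Position 9 (value -6): max_ending_here = -6, max_so_far = 15

Maximum subarray: [15]
Maximum sum: 15

The maximum subarray is [15] with sum 15. This subarray runs from index 1 to index 1.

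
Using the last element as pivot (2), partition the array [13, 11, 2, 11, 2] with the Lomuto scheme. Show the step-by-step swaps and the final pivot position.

Lomuto partition with pivot = 2:

Initial array: [13, 11, 2, 11, 2]

arr[0]=13 > 2: no swap
arr[1]=11 > 2: no swap
arr[2]=2 <= 2: swap with position 0, array becomes [2, 11, 13, 11, 2]
arr[3]=11 > 2: no swap

Place pivot at position 1: [2, 2, 13, 11, 11]
Pivot position: 1

After partitioning with pivot 2, the array becomes [2, 2, 13, 11, 11]. The pivot is placed at index 1. All elements to the left of the pivot are <= 2, and all elements to the right are > 2.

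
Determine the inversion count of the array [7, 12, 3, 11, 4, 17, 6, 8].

Finding inversions in [7, 12, 3, 11, 4, 17, 6, 8]:

(0, 2): arr[0]=7 > arr[2]=3
(0, 4): arr[0]=7 > arr[4]=4
(0, 6): arr[0]=7 > arr[6]=6
(1, 2): arr[1]=12 > arr[2]=3
(1, 3): arr[1]=12 > arr[3]=11
(1, 4): arr[1]=12 > arr[4]=4
(1, 6): arr[1]=12 > arr[6]=6
(1, 7): arr[1]=12 > arr[7]=8
(3, 4): arr[3]=11 > arr[4]=4
(3, 6): arr[3]=11 > arr[6]=6
(3, 7): arr[3]=11 > arr[7]=8
(5, 6): arr[5]=17 > arr[6]=6
(5, 7): arr[5]=17 > arr[7]=8

Total inversions: 13

The array has 13 inversion(s): (0,2), (0,4), (0,6), (1,2), (1,3), (1,4), (1,6), (1,7), (3,4), (3,6), (3,7), (5,6), (5,7). Each pair (i,j) satisfies i < j and arr[i] > arr[j].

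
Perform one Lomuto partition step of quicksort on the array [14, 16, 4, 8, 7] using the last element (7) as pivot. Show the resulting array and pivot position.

Lomuto partition with pivot = 7:

Initial array: [14, 16, 4, 8, 7]

arr[0]=14 > 7: no swap
arr[1]=16 > 7: no swap
arr[2]=4 <= 7: swap with position 0, array becomes [4, 16, 14, 8, 7]
arr[3]=8 > 7: no swap

Place pivot at position 1: [4, 7, 14, 8, 16]
Pivot position: 1

After partitioning with pivot 7, the array becomes [4, 7, 14, 8, 16]. The pivot is placed at index 1. All elements to the left of the pivot are <= 7, and all elements to the right are > 7.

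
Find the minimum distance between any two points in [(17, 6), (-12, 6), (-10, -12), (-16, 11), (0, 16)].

Computing all pairwise distances among 5 points:

d((17, 6), (-12, 6)) = 29.0
d((17, 6), (-10, -12)) = 32.45
d((17, 6), (-16, 11)) = 33.3766
d((17, 6), (0, 16)) = 19.7231
d((-12, 6), (-10, -12)) = 18.1108
d((-12, 6), (-16, 11)) = 6.4031 <-- minimum
d((-12, 6), (0, 16)) = 15.6205
d((-10, -12), (-16, 11)) = 23.7697
d((-10, -12), (0, 16)) = 29.7321
d((-16, 11), (0, 16)) = 16.7631

Closest pair: (-12, 6) and (-16, 11) with distance 6.4031

The closest pair is (-12, 6) and (-16, 11) with Euclidean distance 6.4031. For 5 points, brute-force pairwise comparison is shown above. For large n, the divide-and-conquer algorithm (sort by x, recurse on halves, check the dividing strip) achieves O(n log n).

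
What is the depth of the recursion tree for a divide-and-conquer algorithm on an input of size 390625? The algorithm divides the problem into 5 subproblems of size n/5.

For divide and conquer with division factor 5:

Problem sizes at each level:
Level 0: 390625
Level 1: 78125
Level 2: 15625
Level 3: 3125
Level 4: 625
Level 5: 125
Level 6: 25
Level 7: 5
Level 8: 1

The root is level 0 and the size-1 base case is level 8 (the tree spans levels 0 through 8, i.e. 9 levels counting the root), so the depth is the number of divisions: log_5(390625) = 8

The recursion tree depth is log_5(390625) = 8. At each level, the problem size is divided by 5, so it takes 8 divisions to reduce to a base case of size 1. The algorithm makes 5 recursive calls at each level.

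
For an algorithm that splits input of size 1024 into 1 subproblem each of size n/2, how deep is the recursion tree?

For divide and conquer with division factor 2:

Problem sizes at each level:
Level 0: 1024
Level 1: 512
Level 2: 256
Level 3: 128
Level 4: 64
Level 5: 32
Level 6: 16
Level 7: 8
Level 8: 4
Level 9: 2
Level 10: 1

The root is level 0 and the size-1 base case is level 10 (the tree spans levels 0 through 10, i.e. 11 levels counting the root), so the depth is the number of divisions: log_2(1024) = 10

The recursion tree depth is log_2(1024) = 10. At each level, the problem size is divided by 2, so it takes 10 divisions to reduce to a base case of size 1. The algorithm makes 1 recursive call at each level.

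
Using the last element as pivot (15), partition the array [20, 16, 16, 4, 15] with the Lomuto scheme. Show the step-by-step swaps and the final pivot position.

Lomuto partition with pivot = 15:

Initial array: [20, 16, 16, 4, 15]

arr[0]=20 > 15: no swap
arr[1]=16 > 15: no swap
arr[2]=16 > 15: no swap
arr[3]=4 <= 15: swap with position 0, array becomes [4, 16, 16, 20, 15]

Place pivot at position 1: [4, 15, 16, 20, 16]
Pivot position: 1

After partitioning with pivot 15, the array becomes [4, 15, 16, 20, 16]. The pivot is placed at index 1. All elements to the left of the pivot are <= 15, and all elements to the right are > 15.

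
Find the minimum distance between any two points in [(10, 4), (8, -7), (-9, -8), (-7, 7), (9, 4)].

Computing all pairwise distances among 5 points:

d((10, 4), (8, -7)) = 11.1803
d((10, 4), (-9, -8)) = 22.4722
d((10, 4), (-7, 7)) = 17.2627
d((10, 4), (9, 4)) = 1.0 <-- minimum
d((8, -7), (-9, -8)) = 17.0294
d((8, -7), (-7, 7)) = 20.5183
d((8, -7), (9, 4)) = 11.0454
d((-9, -8), (-7, 7)) = 15.1327
d((-9, -8), (9, 4)) = 21.6333
d((-7, 7), (9, 4)) = 16.2788

Closest pair: (10, 4) and (9, 4) with distance 1.0

The closest pair is (10, 4) and (9, 4) with Euclidean distance 1.0. For 5 points, brute-force pairwise comparison is shown above. For large n, the divide-and-conquer algorithm (sort by x, recurse on halves, check the dividing strip) achieves O(n log n).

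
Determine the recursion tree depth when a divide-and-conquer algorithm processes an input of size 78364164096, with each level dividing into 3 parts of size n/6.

For divide and conquer with division factor 6:

Problem sizes at each level:
Level 0: 78364164096
Level 1: 13060694016
Level 2: 2176782336
Level 3: 362797056
Level 4: 60466176
Level 5: 10077696
Level 6: 1679616
Level 7: 279936
Level 8: 46656
Level 9: 7776
Level 10: 1296
Level 11: 216
Level 12: 36
Level 13: 6
Level 14: 1

The root is level 0 and the size-1 base case is level 14 (the tree spans levels 0 through 14, i.e. 15 levels counting the root), so the depth is the number of divisions: log_6(78364164096) = 14

The recursion tree depth is log_6(78364164096) = 14. At each level, the problem size is divided by 6, so it takes 14 divisions to reduce to a base case of size 1. The algorithm makes 3 recursive calls at each level.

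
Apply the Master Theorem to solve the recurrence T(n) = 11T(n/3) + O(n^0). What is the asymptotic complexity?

Master Theorem for T(n) = 11T(n/3) + O(n^0):

a = 11, b = 3, c = 0
log_b(a) = log_3(11) = 2.1827

Case 1: c = 0 < log_3(11) = 2.1827
T(n) = O(n^(log_3 11))

For T(n) = 11T(n/3) + O(n^0): log_3(11) = 2.1827. This is Case 1 of the Master Theorem (c < log_b(a), work dominated by leaves), giving O(n^(log_3 11)).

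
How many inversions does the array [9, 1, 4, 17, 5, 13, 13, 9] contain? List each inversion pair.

Finding inversions in [9, 1, 4, 17, 5, 13, 13, 9]:

(0, 1): arr[0]=9 > arr[1]=1
(0, 2): arr[0]=9 > arr[2]=4
(0, 4): arr[0]=9 > arr[4]=5
(3, 4): arr[3]=17 > arr[4]=5
(3, 5): arr[3]=17 > arr[5]=13
(3, 6): arr[3]=17 > arr[6]=13
(3, 7): arr[3]=17 > arr[7]=9
(5, 7): arr[5]=13 > arr[7]=9
(6, 7): arr[6]=13 > arr[7]=9

Total inversions: 9

The array has 9 inversion(s): (0,1), (0,2), (0,4), (3,4), (3,5), (3,6), (3,7), (5,7), (6,7). Each pair (i,j) satisfies i < j and arr[i] > arr[j].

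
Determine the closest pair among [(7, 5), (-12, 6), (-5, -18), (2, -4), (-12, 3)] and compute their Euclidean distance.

Computing all pairwise distances among 5 points:

d((7, 5), (-12, 6)) = 19.0263
d((7, 5), (-5, -18)) = 25.9422
d((7, 5), (2, -4)) = 10.2956
d((7, 5), (-12, 3)) = 19.105
d((-12, 6), (-5, -18)) = 25.0
d((-12, 6), (2, -4)) = 17.2047
d((-12, 6), (-12, 3)) = 3.0 <-- minimum
d((-5, -18), (2, -4)) = 15.6525
d((-5, -18), (-12, 3)) = 22.1359
d((2, -4), (-12, 3)) = 15.6525

Closest pair: (-12, 6) and (-12, 3) with distance 3.0

The closest pair is (-12, 6) and (-12, 3) with Euclidean distance 3.0. For 5 points, brute-force pairwise comparison is shown above. For large n, the divide-and-conquer algorithm (sort by x, recurse on halves, check the dividing strip) achieves O(n log n).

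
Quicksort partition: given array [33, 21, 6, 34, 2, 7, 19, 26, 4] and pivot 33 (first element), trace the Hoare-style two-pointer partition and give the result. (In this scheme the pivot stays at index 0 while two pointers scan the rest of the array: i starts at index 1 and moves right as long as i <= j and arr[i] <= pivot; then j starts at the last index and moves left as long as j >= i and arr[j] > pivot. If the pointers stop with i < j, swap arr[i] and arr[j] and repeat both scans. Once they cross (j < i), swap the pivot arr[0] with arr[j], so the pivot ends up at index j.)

Hoare-style two-pointer partition with pivot = 33:

Initial array: [33, 21, 6, 34, 2, 7, 19, 26, 4]

Pointers start at i = 1, j = 8.
i stops at index 3 (arr[3]=34 > 33), j stops at index 8 (arr[8]=4 <= 33): swap arr[3] and arr[8], array becomes [33, 21, 6, 4, 2, 7, 19, 26, 34]
i ends at 8, j ends at 7: the pointers have crossed (j < i), so scanning stops.

Swap pivot arr[0] with arr[7] to place pivot at position 7: [26, 21, 6, 4, 2, 7, 19, 33, 34]
Pivot position: 7

After partitioning with pivot 33, the array becomes [26, 21, 6, 4, 2, 7, 19, 33, 34]. The pivot is placed at index 7. All elements to the left of the pivot are <= 33, and all elements to the right are > 33.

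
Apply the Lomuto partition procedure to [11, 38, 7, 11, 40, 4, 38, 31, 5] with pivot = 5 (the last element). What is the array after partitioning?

Lomuto partition with pivot = 5:

Initial array: [11, 38, 7, 11, 40, 4, 38, 31, 5]

arr[0]=11 > 5: no swap
arr[1]=38 > 5: no swap
arr[2]=7 > 5: no swap
arr[3]=11 > 5: no swap
arr[4]=40 > 5: no swap
arr[5]=4 <= 5: swap with position 0, array becomes [4, 38, 7, 11, 40, 11, 38, 31, 5]
arr[6]=38 > 5: no swap
arr[7]=31 > 5: no swap

Place pivot at position 1: [4, 5, 7, 11, 40, 11, 38, 31, 38]
Pivot position: 1

After partitioning with pivot 5, the array becomes [4, 5, 7, 11, 40, 11, 38, 31, 38]. The pivot is placed at index 1. All elements to the left of the pivot are <= 5, and all elements to the right are > 5.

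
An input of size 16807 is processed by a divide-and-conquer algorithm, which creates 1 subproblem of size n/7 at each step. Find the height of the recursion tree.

For divide and conquer with division factor 7:

Problem sizes at each level:
Level 0: 16807
Level 1: 2401
Level 2: 343
Level 3: 49
Level 4: 7
Level 5: 1

The root is level 0 and the size-1 base case is level 5 (the tree spans levels 0 through 5, i.e. 6 levels counting the root), so the depth is the number of divisions: log_7(16807) = 5

The recursion tree depth is log_7(16807) = 5. At each level, the problem size is divided by 7, so it takes 5 divisions to reduce to a base case of size 1. The algorithm makes 1 recursive call at each level.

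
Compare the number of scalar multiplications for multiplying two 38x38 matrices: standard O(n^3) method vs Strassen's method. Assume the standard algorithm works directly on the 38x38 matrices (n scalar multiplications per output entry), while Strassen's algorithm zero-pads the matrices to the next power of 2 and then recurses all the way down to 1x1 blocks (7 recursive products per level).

Matrix multiplication for 38x38 matrices:

Strassen's algorithm requires power-of-2 dimensions. Pad 38x38 to 64x64 (next power of 2).

Standard algorithm: 38^3 = 54872 multiplications
Strassen's algorithm: 7^(log2(64)) = 7^6 = 117649 multiplications
Difference: 54872 - 117649 = -62777 (Strassen uses MORE here due to padding overhead — for small or just-over-power-of-2 n, padding can outweigh the per-level savings)

Standard: 54872 multiplications (38^3). Strassen: 117649 multiplications (7^6, after padding to 64x64). Strassen reduces 8 recursive multiplications to 7 at each level.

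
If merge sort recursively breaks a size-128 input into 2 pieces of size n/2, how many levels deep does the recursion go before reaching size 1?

For divide and conquer with division factor 2:

Problem sizes at each level:
Level 0: 128
Level 1: 64
Level 2: 32
Level 3: 16
Level 4: 8
Level 5: 4
Level 6: 2
Level 7: 1

The root is level 0 and the size-1 base case is level 7 (the tree spans levels 0 through 7, i.e. 8 levels counting the root), so the depth is the number of divisions: log_2(128) = 7

The recursion tree depth is log_2(128) = 7. At each level, the problem size is divided by 2, so it takes 7 divisions to reduce to a base case of size 1. The algorithm makes 2 recursive calls at each level.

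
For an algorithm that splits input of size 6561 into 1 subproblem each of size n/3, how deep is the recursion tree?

For divide and conquer with division factor 3:

Problem sizes at each level:
Level 0: 6561
Level 1: 2187
Level 2: 729
Level 3: 243
Level 4: 81
Level 5: 27
Level 6: 9
Level 7: 3
Level 8: 1

The root is level 0 and the size-1 base case is level 8 (the tree spans levels 0 through 8, i.e. 9 levels counting the root), so the depth is the number of divisions: log_3(6561) = 8

The recursion tree depth is log_3(6561) = 8. At each level, the problem size is divided by 3, so it takes 8 divisions to reduce to a base case of size 1. The algorithm makes 1 recursive call at each level.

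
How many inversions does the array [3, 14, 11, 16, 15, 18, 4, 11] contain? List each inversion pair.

Finding inversions in [3, 14, 11, 16, 15, 18, 4, 11]:

(1, 2): arr[1]=14 > arr[2]=11
(1, 6): arr[1]=14 > arr[6]=4
(1, 7): arr[1]=14 > arr[7]=11
(2, 6): arr[2]=11 > arr[6]=4
(3, 4): arr[3]=16 > arr[4]=15
(3, 6): arr[3]=16 > arr[6]=4
(3, 7): arr[3]=16 > arr[7]=11
(4, 6): arr[4]=15 > arr[6]=4
(4, 7): arr[4]=15 > arr[7]=11
(5, 6): arr[5]=18 > arr[6]=4
(5, 7): arr[5]=18 > arr[7]=11

Total inversions: 11

The array has 11 inversion(s): (1,2), (1,6), (1,7), (2,6), (3,4), (3,6), (3,7), (4,6), (4,7), (5,6), (5,7). Each pair (i,j) satisfies i < j and arr[i] > arr[j].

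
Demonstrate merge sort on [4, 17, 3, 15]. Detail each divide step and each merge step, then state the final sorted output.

Merge sort trace:

Split: [4, 17, 3, 15] -> [4, 17] and [3, 15]
  Split: [4, 17] -> [4] and [17]
  Merge: [4] + [17] -> [4, 17]
  Split: [3, 15] -> [3] and [15]
  Merge: [3] + [15] -> [3, 15]
Merge: [4, 17] + [3, 15] -> [3, 4, 15, 17]

Final sorted array: [3, 4, 15, 17]

The merge sort proceeds by recursively splitting the array and merging sorted halves.
After all merges, the sorted array is [3, 4, 15, 17].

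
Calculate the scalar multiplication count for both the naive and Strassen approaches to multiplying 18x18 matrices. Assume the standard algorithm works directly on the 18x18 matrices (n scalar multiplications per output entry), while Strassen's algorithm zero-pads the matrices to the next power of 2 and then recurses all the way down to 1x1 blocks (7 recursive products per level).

Matrix multiplication for 18x18 matrices:

Strassen's algorithm requires power-of-2 dimensions. Pad 18x18 to 32x32 (next power of 2).

Standard algorithm: 18^3 = 5832 multiplications
Strassen's algorithm: 7^(log2(32)) = 7^5 = 16807 multiplications
Difference: 5832 - 16807 = -10975 (Strassen uses MORE here due to padding overhead — for small or just-over-power-of-2 n, padding can outweigh the per-level savings)

Standard: 5832 multiplications (18^3). Strassen: 16807 multiplications (7^5, after padding to 32x32). Strassen reduces 8 recursive multiplications to 7 at each level.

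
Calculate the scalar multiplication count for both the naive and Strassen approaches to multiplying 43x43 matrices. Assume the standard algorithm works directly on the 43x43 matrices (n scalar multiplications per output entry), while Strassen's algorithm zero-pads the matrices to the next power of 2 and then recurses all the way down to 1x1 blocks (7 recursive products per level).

Matrix multiplication for 43x43 matrices:

Strassen's algorithm requires power-of-2 dimensions. Pad 43x43 to 64x64 (next power of 2).

Standard algorithm: 43^3 = 79507 multiplications
Strassen's algorithm: 7^(log2(64)) = 7^6 = 117649 multiplications
Difference: 79507 - 117649 = -38142 (Strassen uses MORE here due to padding overhead — for small or just-over-power-of-2 n, padding can outweigh the per-level savings)

Standard: 79507 multiplications (43^3). Strassen: 117649 multiplications (7^6, after padding to 64x64). Strassen reduces 8 recursive multiplications to 7 at each level.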